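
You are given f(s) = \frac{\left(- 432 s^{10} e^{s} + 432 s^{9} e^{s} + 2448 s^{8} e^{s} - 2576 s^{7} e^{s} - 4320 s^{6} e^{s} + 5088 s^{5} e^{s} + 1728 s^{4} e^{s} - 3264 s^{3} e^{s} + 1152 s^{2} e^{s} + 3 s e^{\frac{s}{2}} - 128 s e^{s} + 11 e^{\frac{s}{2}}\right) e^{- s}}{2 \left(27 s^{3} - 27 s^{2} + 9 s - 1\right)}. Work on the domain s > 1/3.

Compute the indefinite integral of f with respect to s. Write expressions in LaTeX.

F(s) = - \frac{\left(9 s^{10} e^{\frac{s}{2}} - 6 s^{9} e^{\frac{s}{2}} - 71 s^{8} e^{\frac{s}{2}} + 48 s^{7} e^{\frac{s}{2}} + 208 s^{6} e^{\frac{s}{2}} - 144 s^{5} e^{\frac{s}{2}} - 264 s^{4} e^{\frac{s}{2}} + 192 s^{3} e^{\frac{s}{2}} + 112 s^{2} e^{\frac{s}{2}} - 96 s e^{\frac{s}{2}} + 16 e^{\frac{s}{2}} + 1\right) e^{- \frac{s}{2}}}{\left(3 s - 1\right)^{2}} + C

A candidate is checked by its d/ds: the result must match f(s).
Check: d/ds[- \frac{\left(9 s^{10} e^{\frac{s}{2}} - 6 s^{9} e^{\frac{s}{2}} - 71 s^{8} e^{\frac{s}{2}} + 48 s^{7} e^{\frac{s}{2}} + 208 s^{6} e^{\frac{s}{2}} - 144 s^{5} e^{\frac{s}{2}} - 264 s^{4} e^{\frac{s}{2}} + 192 s^{3} e^{\frac{s}{2}} + 112 s^{2} e^{\frac{s}{2}} - 96 s e^{\frac{s}{2}} + 16 e^{\frac{s}{2}} + 1\right) e^{- \frac{s}{2}}}{\left(3 s - 1\right)^{2}}] = \frac{- 432 s^{10} e^{s} + 432 s^{9} e^{s} + 2448 s^{8} e^{s} - 2576 s^{7} e^{s} - 4320 s^{6} e^{s} + 5088 s^{5} e^{s} + 1728 s^{4} e^{s} - 3264 s^{3} e^{s} + 1152 s^{2} e^{s} + 3 s e^{\frac{s}{2}} - 128 s e^{s} + 11 e^{\frac{s}{2}}}{54 s^{3} e^{s} - 54 s^{2} e^{s} + 18 s e^{s} - 2 e^{s}}, which equals f(s).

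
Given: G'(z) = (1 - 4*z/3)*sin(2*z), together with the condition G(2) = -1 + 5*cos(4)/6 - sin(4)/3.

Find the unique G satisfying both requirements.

For G(z) to be correct, d/dz[G] must agree with the stated G'(z) identically.
A general antiderivative is 2*z*cos(2*z)/3 - sin(2*z)/3 - cos(2*z)/2 + C.
The condition gives C = -1 + 5*cos(4)/6 - sin(4)/3 - (5*cos(4)/6 - sin(4)/3) = -1.
So G(z) = (4*z*cos(2*z) - 2*sin(2*z) - 3*cos(2*z) - 6)/6.
Check: d/dz[(4*z*cos(2*z) - 2*sin(2*z) - 3*cos(2*z) - 6)/6] = -4*z*sin(2*z)/3 + sin(2*z), which equals G'(z).

G(z) = (4*z*cos(2*z) - 2*sin(2*z) - 3*cos(2*z) - 6)/6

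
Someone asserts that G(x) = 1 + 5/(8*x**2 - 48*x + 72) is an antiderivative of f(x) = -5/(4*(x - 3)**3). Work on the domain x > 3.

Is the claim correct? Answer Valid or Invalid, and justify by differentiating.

Valid. The derivative of G reproduces f.

d/dx[G] = -5/(4*x**3 - 36*x**2 + 108*x - 108)
This equals f(x) exactly, so the claim holds.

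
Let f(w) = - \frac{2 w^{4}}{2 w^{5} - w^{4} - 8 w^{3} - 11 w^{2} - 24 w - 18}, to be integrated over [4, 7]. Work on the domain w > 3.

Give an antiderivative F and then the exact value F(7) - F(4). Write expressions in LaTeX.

Antiderivative: F(w) = - \frac{9 \log{\left(w - 3 \right)}}{22} + \frac{\log{\left(w + 1 \right)}}{6} - \frac{9 \log{\left(w + \frac{3}{2} \right)}}{17} - \frac{64 \log{\left(w^{2} + 2 \right)}}{561} + \frac{28 \sqrt{2} \operatorname{atan}{\left(\frac{\sqrt{2} w}{2} \right)}}{561}; value = - \frac{9 \log{\left(\frac{17}{2} \right)}}{17} - \frac{9 \log{\left(4 \right)}}{22} - \frac{64 \log{\left(51 \right)}}{561} - \frac{\log{\left(5 \right)}}{6} - \frac{28 \sqrt{2} \operatorname{atan}{\left(2 \sqrt{2} \right)}}{561} + \frac{28 \sqrt{2} \operatorname{atan}{\left(\frac{7 \sqrt{2}}{2} \right)}}{561} + \frac{64 \log{\left(18 \right)}}{561} + \frac{\log{\left(8 \right)}}{6} + \frac{9 \log{\left(\frac{11}{2} \right)}}{17}

Factor the denominator (\left(w - 3\right) \left(w + 1\right) \left(2 w + 3\right) \left(w^{2} + 2\right)) and decompose: f = - \frac{8 \left(16 w - 7\right)}{561 \left(w^{2} + 2\right)} - \frac{18}{17 \left(2 w + 3\right)} + \frac{1}{6 \left(w + 1\right)} - \frac{9}{22 \left(w - 3\right)}; each piece integrates to a log, atan, or power term.
F(w) = - \frac{9 \log{\left(w - 3 \right)}}{22} + \frac{\log{\left(w + 1 \right)}}{6} - \frac{9 \log{\left(w + \frac{3}{2} \right)}}{17} - \frac{64 \log{\left(w^{2} + 2 \right)}}{561} + \frac{28 \sqrt{2} \operatorname{atan}{\left(\frac{\sqrt{2} w}{2} \right)}}{561} is an antiderivative of f.
Check: d/dw[- \frac{9 \log{\left(w - 3 \right)}}{22} + \frac{\log{\left(w + 1 \right)}}{6} - \frac{9 \log{\left(w + \frac{3}{2} \right)}}{17} - \frac{64 \log{\left(w^{2} + 2 \right)}}{561} + \frac{28 \sqrt{2} \operatorname{atan}{\left(\frac{\sqrt{2} w}{2} \right)}}{561}] = - \frac{2 w^{4}}{2 w^{5} - w^{4} - 8 w^{3} - 11 w^{2} - 24 w - 18} = f(w).
F(7) = - \frac{9 \log{\left(\frac{17}{2} \right)}}{17} - \frac{9 \log{\left(4 \right)}}{22} - \frac{64 \log{\left(51 \right)}}{561} + \frac{28 \sqrt{2} \operatorname{atan}{\left(\frac{7 \sqrt{2}}{2} \right)}}{561} + \frac{\log{\left(8 \right)}}{6}; F(4) = - \frac{9 \log{\left(\frac{11}{2} \right)}}{17} - \frac{64 \log{\left(18 \right)}}{561} + \frac{28 \sqrt{2} \operatorname{atan}{\left(2 \sqrt{2} \right)}}{561} + \frac{\log{\left(5 \right)}}{6}.
Integral = F(7) - F(4) = - \frac{9 \log{\left(\frac{17}{2} \right)}}{17} - \frac{9 \log{\left(4 \right)}}{22} - \frac{64 \log{\left(51 \right)}}{561} - \frac{\log{\left(5 \right)}}{6} - \frac{28 \sqrt{2} \operatorname{atan}{\left(2 \sqrt{2} \right)}}{561} + \frac{28 \sqrt{2} \operatorname{atan}{\left(\frac{7 \sqrt{2}}{2} \right)}}{561} + \frac{64 \log{\left(18 \right)}}{561} + \frac{\log{\left(8 \right)}}{6} + \frac{9 \log{\left(\frac{11}{2} \right)}}{17}.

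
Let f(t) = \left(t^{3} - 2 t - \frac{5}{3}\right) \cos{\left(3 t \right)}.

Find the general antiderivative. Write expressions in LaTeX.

F(t) = \frac{9 t^{3} \sin{\left(3 t \right)} + 9 t^{2} \cos{\left(3 t \right)} - 24 t \sin{\left(3 t \right)} - 15 \sin{\left(3 t \right)} - 8 \cos{\left(3 t \right)}}{27} + C

A first test for any F(t): its t-derivative must equal f(t) identically.
Check: d/dt[\frac{9 t^{3} \sin{\left(3 t \right)} + 9 t^{2} \cos{\left(3 t \right)} - 24 t \sin{\left(3 t \right)} - 15 \sin{\left(3 t \right)} - 8 \cos{\left(3 t \right)}}{27}] = t^{3} \cos{\left(3 t \right)} - 2 t \cos{\left(3 t \right)} - \frac{5 \cos{\left(3 t \right)}}{3}, which equals f(t).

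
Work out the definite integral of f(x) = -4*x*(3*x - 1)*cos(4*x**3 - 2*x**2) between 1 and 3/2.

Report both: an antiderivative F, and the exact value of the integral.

Antiderivative: F(x) = -sin(4*x**3 - 2*x**2); value = -sin(9) + sin(2)

f matches the chain-rule pattern g'(h)*h' with inner function h(x) = 4*x**3 - 2*x**2; substituting u = h(x) collapses the integral.
F(x) = -sin(4*x**3 - 2*x**2) is an antiderivative of f.
Check: d/dx[-sin(4*x**3 - 2*x**2)] = -12*x**2*cos(4*x**3 - 2*x**2) + 4*x*cos(4*x**3 - 2*x**2), which equals f(x).
F(3/2) = -sin(9); F(1) = -sin(2).
Integral = F(3/2) - F(1) = -sin(9) + sin(2).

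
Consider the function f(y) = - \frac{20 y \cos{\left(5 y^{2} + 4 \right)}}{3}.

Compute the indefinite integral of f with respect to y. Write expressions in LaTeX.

The substitution u = 5 y^{2} + 4 works: f is exactly (dF/du)*(du/dy) for that inner function.
Check: d/dy[- \frac{2 \sin{\left(5 y^{2} + 4 \right)}}{3}] = - \frac{20 y \cos{\left(5 y^{2} + 4 \right)}}{3} = f(y).

F(y) = - \frac{2 \sin{\left(5 y^{2} + 4 \right)}}{3} + C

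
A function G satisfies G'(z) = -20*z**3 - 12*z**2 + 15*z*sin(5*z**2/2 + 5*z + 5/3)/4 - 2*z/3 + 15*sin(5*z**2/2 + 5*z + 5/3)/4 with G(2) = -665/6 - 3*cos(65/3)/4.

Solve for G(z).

The integrand splits into summands that can be handled one at a time.
A general antiderivative is -5*z**4 - 4*z**3 - z**2/3 - 3*cos(5*z**2/2 + 5*z + 5/3)/4 + 2 + C.
The condition gives C = -665/6 - 3*cos(65/3)/4 - (-334/3 - 3*cos(65/3)/4) = 1/2.
So G(z) = -5*z**4 - 4*z**3 - z**2/3 - 3*cos(5*z**2/2 + 5*z + 5/3)/4 + 5/2.
Check: d/dz[-5*z**4 - 4*z**3 - z**2/3 - 3*cos(5*z**2/2 + 5*z + 5/3)/4 + 5/2] = -20*z**3 - 12*z**2 + 15*z*sin(5*z**2/2 + 5*z + 5/3)/4 - 2*z/3 + 15*sin(5*z**2/2 + 5*z + 5/3)/4 = G'(z).

G(z) = -5*z**4 - 4*z**3 - z**2/3 - 3*cos(5*z**2/2 + 5*z + 5/3)/4 + 5/2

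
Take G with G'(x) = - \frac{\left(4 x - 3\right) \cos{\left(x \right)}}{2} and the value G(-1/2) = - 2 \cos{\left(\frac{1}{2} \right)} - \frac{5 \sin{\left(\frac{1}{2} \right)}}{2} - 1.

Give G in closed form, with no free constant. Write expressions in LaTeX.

G(x) = - 2 x \sin{\left(x \right)} + \frac{3 \sin{\left(x \right)}}{2} - 2 \cos{\left(x \right)} - 1

Whatever form G(x) takes, its d/dx must return the stated G'(x).
A general antiderivative is - 2 x \sin{\left(x \right)} + \frac{3 \sin{\left(x \right)}}{2} - 2 \cos{\left(x \right)} + C.
The condition gives C = - 2 \cos{\left(\frac{1}{2} \right)} - \frac{5 \sin{\left(\frac{1}{2} \right)}}{2} - 1 - (- 2 \cos{\left(\frac{1}{2} \right)} - \frac{5 \sin{\left(\frac{1}{2} \right)}}{2}) = -1.
So G(x) = - 2 x \sin{\left(x \right)} + \frac{3 \sin{\left(x \right)}}{2} - 2 \cos{\left(x \right)} - 1.
Check: d/dx[- 2 x \sin{\left(x \right)} + \frac{3 \sin{\left(x \right)}}{2} - 2 \cos{\left(x \right)} - 1] = - 2 x \cos{\left(x \right)} + \frac{3 \cos{\left(x \right)}}{2}, which equals G'(x).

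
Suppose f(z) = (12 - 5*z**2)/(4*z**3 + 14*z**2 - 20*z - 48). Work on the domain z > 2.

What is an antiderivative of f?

An antiderivative is F(z) = -2*log(z - 2)/21 - 3*log(z + 3/2)/140 - 17*log(z + 4)/15.

Factor the denominator (2*(z - 2)*(z + 4)*(2*z + 3)) and decompose: f = -3/(70*(2*z + 3)) - 17/(15*(z + 4)) - 2/(21*(z - 2)); each piece integrates to a log, atan, or power term.
Check: d/dz[-2*log(z - 2)/21 - 3*log(z + 3/2)/140 - 17*log(z + 4)/15] = (12 - 5*z**2)/(4*z**3 + 14*z**2 - 20*z - 48) = f(z).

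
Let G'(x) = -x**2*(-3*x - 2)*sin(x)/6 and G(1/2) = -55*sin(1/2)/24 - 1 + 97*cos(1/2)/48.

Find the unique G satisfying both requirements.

G(x) = -(3*x**3*cos(x) - 9*x**2*sin(x) + 2*x**2*cos(x) - 4*x*sin(x) - 18*x*cos(x) + 18*sin(x) - 4*cos(x) + 6)/6

Whatever form G(x) takes, its d/dx must return the stated G'(x).
A general antiderivative is -x**3*cos(x)/2 + 3*x**2*sin(x)/2 - x**2*cos(x)/3 + 2*x*sin(x)/3 + 3*x*cos(x) - 3*sin(x) + 2*cos(x)/3 + C.
The condition gives C = -55*sin(1/2)/24 - 1 + 97*cos(1/2)/48 - (-55*sin(1/2)/24 + 97*cos(1/2)/48) = -1.
So G(x) = -(3*x**3*cos(x) - 9*x**2*sin(x) + 2*x**2*cos(x) - 4*x*sin(x) - 18*x*cos(x) + 18*sin(x) - 4*cos(x) + 6)/6.
Check: d/dx[-(3*x**3*cos(x) - 9*x**2*sin(x) + 2*x**2*cos(x) - 4*x*sin(x) - 18*x*cos(x) + 18*sin(x) - 4*cos(x) + 6)/6] = x**3*sin(x)/2 + x**2*sin(x)/3, which equals G'(x).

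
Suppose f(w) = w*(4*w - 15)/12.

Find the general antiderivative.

F(w) = w**2*(8*w - 45)/72 + C

A candidate is checked by its d/dw: the result must match f(w).
Check: d/dw[w**2*(8*w - 45)/72] = w**2/3 - 5*w/4, which equals f(w).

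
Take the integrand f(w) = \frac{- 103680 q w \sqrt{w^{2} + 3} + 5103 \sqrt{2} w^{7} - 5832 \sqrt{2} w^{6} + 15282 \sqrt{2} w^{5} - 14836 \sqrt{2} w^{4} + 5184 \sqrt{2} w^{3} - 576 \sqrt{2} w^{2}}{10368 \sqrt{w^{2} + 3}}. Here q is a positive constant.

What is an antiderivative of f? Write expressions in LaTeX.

Whatever form F(w) takes, F'(w) = f(w) is non-negotiable.
Check: d/dw[- 5 q w^{2} + \frac{9 w^{6} \sqrt{\frac{w^{2}}{2} + \frac{3}{2}}}{64} - \frac{3 w^{5} \sqrt{\frac{w^{2}}{2} + \frac{3}{2}}}{16} + \frac{w^{4} \sqrt{\frac{w^{2}}{2} + \frac{3}{2}}}{12} - \frac{w^{3} \sqrt{\frac{w^{2}}{2} + \frac{3}{2}}}{81}] = \frac{- 103680 q w \sqrt{w^{2} + 3} + 5103 \sqrt{2} w^{7} - 5832 \sqrt{2} w^{6} + 15282 \sqrt{2} w^{5} - 14836 \sqrt{2} w^{4} + 5184 \sqrt{2} w^{3} - 576 \sqrt{2} w^{2}}{10368 \sqrt{w^{2} + 3}} = f(w).

An antiderivative is F(w) = - 5 q w^{2} + \frac{9 w^{6} \sqrt{\frac{w^{2}}{2} + \frac{3}{2}}}{64} - \frac{3 w^{5} \sqrt{\frac{w^{2}}{2} + \frac{3}{2}}}{16} + \frac{w^{4} \sqrt{\frac{w^{2}}{2} + \frac{3}{2}}}{12} - \frac{w^{3} \sqrt{\frac{w^{2}}{2} + \frac{3}{2}}}{81}.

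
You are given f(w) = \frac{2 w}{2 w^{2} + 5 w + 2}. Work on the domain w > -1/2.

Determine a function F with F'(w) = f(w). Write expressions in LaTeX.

An antiderivative is F(w) = - \frac{\log{\left(w + \frac{1}{2} \right)} - 4 \log{\left(w + 2 \right)}}{3}.

Factor the denominator (\left(w + 2\right) \left(2 w + 1\right)) and decompose: f = - \frac{2}{3 \left(2 w + 1\right)} + \frac{4}{3 \left(w + 2\right)}; each piece integrates to a log, atan, or power term.
Check: d/dw[- \frac{\log{\left(w + \frac{1}{2} \right)} - 4 \log{\left(w + 2 \right)}}{3}] = \frac{2 w}{2 w^{2} + 5 w + 2} = f(w).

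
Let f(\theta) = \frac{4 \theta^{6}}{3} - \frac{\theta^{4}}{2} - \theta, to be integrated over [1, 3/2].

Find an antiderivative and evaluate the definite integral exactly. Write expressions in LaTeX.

Antiderivative: F(\theta) = \frac{4 \theta^{7}}{21} - \frac{\theta^{5}}{10} - \frac{\theta^{2}}{2}; value = \frac{11959}{6720}

Integrate term by term and add the pieces.
F(\theta) = \frac{4 \theta^{7}}{21} - \frac{\theta^{5}}{10} - \frac{\theta^{2}}{2} is an antiderivative of f.
Check: d/d\theta[\frac{4 \theta^{7}}{21} - \frac{\theta^{5}}{10} - \frac{\theta^{2}}{2}] = \frac{4 \theta^{6}}{3} - \frac{\theta^{4}}{2} - \theta = f(\theta).
F(3/2) = \frac{3069}{2240}; F(1) = - \frac{43}{105}.
Integral = F(3/2) - F(1) = \frac{11959}{6720}.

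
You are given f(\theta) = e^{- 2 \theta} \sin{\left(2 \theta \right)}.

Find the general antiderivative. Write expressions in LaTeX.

Recover f(\theta) by differentiating a candidate F(\theta); any mismatch rules it out.
Check: d/d\theta[\frac{\left(- \sin{\left(2 \theta \right)} - \cos{\left(2 \theta \right)}\right) e^{- 2 \theta}}{4}] = e^{- 2 \theta} \sin{\left(2 \theta \right)} = f(\theta).

F(\theta) = \frac{\left(- \sin{\left(2 \theta \right)} - \cos{\left(2 \theta \right)}\right) e^{- 2 \theta}}{4} + C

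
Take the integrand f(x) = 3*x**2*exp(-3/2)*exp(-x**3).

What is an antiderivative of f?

An antiderivative is F(x) = -exp(-3/2)*exp(-x**3).

The substitution u = -x**3 - 3/2 works: f is exactly (dF/du)*(du/dx) for that inner function.
Check: d/dx[-exp(-3/2)*exp(-x**3)] = 3*x**2*exp(-3/2)*exp(-x**3) = f(x).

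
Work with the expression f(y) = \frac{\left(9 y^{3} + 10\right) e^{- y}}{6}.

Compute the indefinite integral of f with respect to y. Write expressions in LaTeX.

F(y) = \frac{\left(- 9 y^{3} - 27 y^{2} - 54 y - 64\right) e^{- y}}{6} + C

Recognize the product-rule pattern: f = u'v + uv' with u = - \frac{3 y^{3}}{2} - \frac{9 y^{2}}{2} - 9 y - \frac{32}{3}, v = e^{- y}, so integration by parts undoes it.
Check: d/dy[\frac{\left(- 9 y^{3} - 27 y^{2} - 54 y - 64\right) e^{- y}}{6}] = \frac{\left(9 y^{3} + 10\right) e^{- y}}{6} = f(y).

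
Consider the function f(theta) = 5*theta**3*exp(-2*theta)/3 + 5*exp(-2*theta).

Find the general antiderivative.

F(theta) = 5*(-4*theta**3 - 6*theta**2 - 6*theta - 15)*exp(-2*theta)/24 + C

Recognize the product-rule pattern: f = u'v + uv' with u = -5*theta**3/6 - 5*theta**2/4 - 5*theta/4 - 25/8, v = exp(-2*theta), so integration by parts undoes it.
Check: d/dtheta[5*(-4*theta**3 - 6*theta**2 - 6*theta - 15)*exp(-2*theta)/24] = (5*theta**3 + 15)*exp(-2*theta)/3, which equals f(theta).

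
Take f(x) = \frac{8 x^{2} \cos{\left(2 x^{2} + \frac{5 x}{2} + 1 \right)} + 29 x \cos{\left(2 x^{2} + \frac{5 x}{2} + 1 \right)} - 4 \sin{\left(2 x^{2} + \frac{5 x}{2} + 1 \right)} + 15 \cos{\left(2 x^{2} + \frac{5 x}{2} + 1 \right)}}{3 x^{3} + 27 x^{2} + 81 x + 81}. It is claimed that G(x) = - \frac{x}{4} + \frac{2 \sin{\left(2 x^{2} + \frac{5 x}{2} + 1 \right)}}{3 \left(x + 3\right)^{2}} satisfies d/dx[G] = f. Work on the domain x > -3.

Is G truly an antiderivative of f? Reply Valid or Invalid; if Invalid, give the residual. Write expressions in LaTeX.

d/dx[G] = \frac{- 3 x^{3} + 32 x^{2} \cos{\left(2 x^{2} + \frac{5 x}{2} + 1 \right)} - 27 x^{2} + 116 x \cos{\left(2 x^{2} + \frac{5 x}{2} + 1 \right)} - 81 x - 16 \sin{\left(2 x^{2} + \frac{5 x}{2} + 1 \right)} + 60 \cos{\left(2 x^{2} + \frac{5 x}{2} + 1 \right)} - 81}{12 x^{3} + 108 x^{2} + 324 x + 324}
d/dx[G] - f(x) = - \frac{1}{4} != 0.

Invalid: d/dx[G] - f = - \frac{1}{4}, which is not 0.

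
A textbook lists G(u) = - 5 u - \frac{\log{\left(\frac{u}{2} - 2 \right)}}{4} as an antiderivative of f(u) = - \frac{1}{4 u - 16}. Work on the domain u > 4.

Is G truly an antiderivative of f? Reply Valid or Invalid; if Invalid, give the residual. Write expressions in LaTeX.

Invalid: d/du[G] - f = -5, which is not 0.

d/du[G] = \frac{79 - 20 u}{4 u - 16}
d/du[G] - f(u) = -5 != 0.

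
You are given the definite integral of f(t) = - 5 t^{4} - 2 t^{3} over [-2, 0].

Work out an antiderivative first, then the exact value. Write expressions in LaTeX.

Integrate term by term and add the pieces.
F(t) = - t^{5} - \frac{t^{4}}{2} is an antiderivative of f.
Check: d/dt[- t^{5} - \frac{t^{4}}{2}] = - 5 t^{4} - 2 t^{3} = f(t).
F(0) = 0; F(-2) = 24.
Integral = F(0) - F(-2) = -24.

Antiderivative: F(t) = - t^{5} - \frac{t^{4}}{2}; value = -24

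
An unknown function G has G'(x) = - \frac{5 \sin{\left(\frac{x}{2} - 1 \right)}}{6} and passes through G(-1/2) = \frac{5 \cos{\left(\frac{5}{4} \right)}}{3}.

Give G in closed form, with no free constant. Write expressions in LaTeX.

Since d/dx undoes antidifferentiation here, G(x) must give back the stated G'(x).
A general antiderivative is \frac{5 \cos{\left(\frac{x}{2} - 1 \right)}}{3} + C.
The condition gives C = \frac{5 \cos{\left(\frac{5}{4} \right)}}{3} - (\frac{5 \cos{\left(\frac{5}{4} \right)}}{3}) = 0.
So G(x) = \frac{5 \cos{\left(\frac{x}{2} - 1 \right)}}{3}.
Check: d/dx[\frac{5 \cos{\left(\frac{x}{2} - 1 \right)}}{3}] = - \frac{5 \sin{\left(\frac{x}{2} - 1 \right)}}{6} = G'(x).

G(x) = \frac{5 \cos{\left(\frac{x}{2} - 1 \right)}}{3}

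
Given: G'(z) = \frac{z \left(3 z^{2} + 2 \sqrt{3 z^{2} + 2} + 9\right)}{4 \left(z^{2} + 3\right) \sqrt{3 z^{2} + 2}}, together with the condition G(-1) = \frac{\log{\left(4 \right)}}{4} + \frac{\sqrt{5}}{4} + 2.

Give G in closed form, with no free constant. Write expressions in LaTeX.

A candidate passes only if d/dz[G] lands on the given G'(z) exactly.
A general antiderivative is \frac{\sqrt{3 z^{2} + 2}}{4} + \frac{\log{\left(z^{2} + 3 \right)}}{4} + C.
The condition gives C = \frac{\log{\left(4 \right)}}{4} + \frac{\sqrt{5}}{4} + 2 - (\frac{\log{\left(4 \right)}}{4} + \frac{\sqrt{5}}{4}) = 2.
So G(z) = \frac{\sqrt{3 z^{2} + 2} + \log{\left(z^{2} + 3 \right)} + 8}{4}.
Check: d/dz[\frac{\sqrt{3 z^{2} + 2} + \log{\left(z^{2} + 3 \right)} + 8}{4}] = \frac{3 z^{3} + 2 z \sqrt{3 z^{2} + 2} + 9 z}{4 z^{2} \sqrt{3 z^{2} + 2} + 12 \sqrt{3 z^{2} + 2}}, which equals G'(z).

G(z) = \frac{\sqrt{3 z^{2} + 2} + \log{\left(z^{2} + 3 \right)} + 8}{4}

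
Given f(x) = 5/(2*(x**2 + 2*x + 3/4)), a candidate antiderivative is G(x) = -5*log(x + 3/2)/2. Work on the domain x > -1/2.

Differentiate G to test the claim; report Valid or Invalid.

d/dx[G] = -5/(2*x + 3)
d/dx[G] - f(x) = -5/(2*x + 1) != 0.

Invalid: d/dx[G] - f = -5/(2*x + 1), which is not 0.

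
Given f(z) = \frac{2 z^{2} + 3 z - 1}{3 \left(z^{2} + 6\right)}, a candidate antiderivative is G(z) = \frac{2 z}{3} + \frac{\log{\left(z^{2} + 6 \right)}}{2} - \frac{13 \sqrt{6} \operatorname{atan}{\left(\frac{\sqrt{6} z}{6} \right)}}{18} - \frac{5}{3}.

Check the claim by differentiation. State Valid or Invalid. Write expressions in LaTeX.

d/dz[G] = \frac{2 z^{2} + 3 z - 1}{3 z^{2} + 18}
This equals f(z) exactly, so the claim holds.

Valid - differentiating G returns exactly f.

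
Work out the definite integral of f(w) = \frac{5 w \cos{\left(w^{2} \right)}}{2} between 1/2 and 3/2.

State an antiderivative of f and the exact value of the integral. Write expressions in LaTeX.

Antiderivative: F(w) = \frac{5 \sin{\left(w^{2} \right)}}{4}; value = - \frac{5 \sin{\left(\frac{1}{4} \right)}}{4} + \frac{5 \sin{\left(\frac{9}{4} \right)}}{4}

Whatever form F(w) takes, F'(w) = f(w) is non-negotiable.
F(w) = \frac{5 \sin{\left(w^{2} \right)}}{4} is an antiderivative of f.
Check: d/dw[\frac{5 \sin{\left(w^{2} \right)}}{4}] = \frac{5 w \cos{\left(w^{2} \right)}}{2} = f(w).
F(3/2) = \frac{5 \sin{\left(\frac{9}{4} \right)}}{4}; F(1/2) = \frac{5 \sin{\left(\frac{1}{4} \right)}}{4}.
Integral = F(3/2) - F(1/2) = - \frac{5 \sin{\left(\frac{1}{4} \right)}}{4} + \frac{5 \sin{\left(\frac{9}{4} \right)}}{4}.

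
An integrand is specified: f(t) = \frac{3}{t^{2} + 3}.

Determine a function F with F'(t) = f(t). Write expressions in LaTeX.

An antiderivative is F(t) = \sqrt{3} \operatorname{atan}{\left(\frac{\sqrt{3} t}{3} \right)}.

Recover f(t) by differentiating a candidate F(t); any mismatch rules it out.
Check: d/dt[\sqrt{3} \operatorname{atan}{\left(\frac{\sqrt{3} t}{3} \right)}] = \frac{3}{t^{2} + 3} = f(t).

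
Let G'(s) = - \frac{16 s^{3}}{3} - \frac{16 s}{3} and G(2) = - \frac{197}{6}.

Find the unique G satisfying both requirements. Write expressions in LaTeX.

The substitution u = 2 s^{2} + 2 works: G'(s) is exactly (dG/du)*(du/ds) for that inner function.
A general antiderivative is - \frac{\left(2 s^{2} + 2\right)^{2}}{3} + C.
The condition gives C = - \frac{197}{6} - (- \frac{100}{3}) = \frac{1}{2}.
So G(s) = \frac{3 - 8 \left(s^{2} + 1\right)^{2}}{6}.
Check: d/ds[\frac{3 - 8 \left(s^{2} + 1\right)^{2}}{6}] = - \frac{16 s^{3}}{3} - \frac{16 s}{3} = G'(s).

G(s) = \frac{3 - 8 \left(s^{2} + 1\right)^{2}}{6}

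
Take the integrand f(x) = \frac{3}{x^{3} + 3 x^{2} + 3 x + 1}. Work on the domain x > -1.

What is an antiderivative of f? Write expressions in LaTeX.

An antiderivative is F(x) = - \frac{3}{2 \left(x + 1\right)^{2}}.

For F(x) to be correct the identity F'(x) - f(x) = 0 must hold.
Check: d/dx[- \frac{3}{2 \left(x + 1\right)^{2}}] = \frac{3}{x^{3} + 3 x^{2} + 3 x + 1} = f(x).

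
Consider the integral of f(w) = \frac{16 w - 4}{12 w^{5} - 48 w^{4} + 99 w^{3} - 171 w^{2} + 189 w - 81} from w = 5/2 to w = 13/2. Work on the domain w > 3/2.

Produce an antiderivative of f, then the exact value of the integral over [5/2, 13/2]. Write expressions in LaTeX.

Antiderivative: F(w) = - \frac{496 \log{\left(w - \frac{3}{2} \right)}}{441} + \log{\left(w - 1 \right)} + \frac{55 \log{\left(w^{2} + 3 \right)}}{882} + \frac{23 \sqrt{3} \operatorname{atan}{\left(\frac{\sqrt{3} w}{3} \right)}}{1323} - \frac{80}{126 w - 189}; value = - \frac{496 \log{\left(5 \right)}}{441} - \log{\left(\frac{3}{2} \right)} - \frac{55 \log{\left(\frac{37}{4} \right)}}{882} - \frac{23 \sqrt{3} \operatorname{atan}{\left(\frac{5 \sqrt{3}}{6} \right)}}{1323} + \frac{23 \sqrt{3} \operatorname{atan}{\left(\frac{13 \sqrt{3}}{6} \right)}}{1323} + \frac{55 \log{\left(\frac{181}{4} \right)}}{882} + \frac{32}{63} + \log{\left(\frac{11}{2} \right)}

The denominator factors as 3 \left(w - 1\right) \left(2 w - 3\right)^{2} \left(w^{2} + 3\right); partial fractions split f into directly integrable pieces: \frac{55 w + 23}{441 \left(w^{2} + 3\right)} - \frac{992}{441 \left(2 w - 3\right)} + \frac{160}{63 \left(2 w - 3\right)^{2}} + \frac{1}{w - 1}.
F(w) = - \frac{496 \log{\left(w - \frac{3}{2} \right)}}{441} + \log{\left(w - 1 \right)} + \frac{55 \log{\left(w^{2} + 3 \right)}}{882} + \frac{23 \sqrt{3} \operatorname{atan}{\left(\frac{\sqrt{3} w}{3} \right)}}{1323} - \frac{80}{126 w - 189} is an antiderivative of f.
Check: d/dw[- \frac{496 \log{\left(w - \frac{3}{2} \right)}}{441} + \log{\left(w - 1 \right)} + \frac{55 \log{\left(w^{2} + 3 \right)}}{882} + \frac{23 \sqrt{3} \operatorname{atan}{\left(\frac{\sqrt{3} w}{3} \right)}}{1323} - \frac{80}{126 w - 189}] = \frac{16 w - 4}{12 w^{5} - 48 w^{4} + 99 w^{3} - 171 w^{2} + 189 w - 81} = f(w).
F(13/2) = - \frac{496 \log{\left(5 \right)}}{441} - \frac{8}{63} + \frac{23 \sqrt{3} \operatorname{atan}{\left(\frac{13 \sqrt{3}}{6} \right)}}{1323} + \frac{55 \log{\left(\frac{181}{4} \right)}}{882} + \log{\left(\frac{11}{2} \right)}; F(5/2) = - \frac{40}{63} + \frac{23 \sqrt{3} \operatorname{atan}{\left(\frac{5 \sqrt{3}}{6} \right)}}{1323} + \frac{55 \log{\left(\frac{37}{4} \right)}}{882} + \log{\left(\frac{3}{2} \right)}.
Integral = F(13/2) - F(5/2) = - \frac{496 \log{\left(5 \right)}}{441} - \log{\left(\frac{3}{2} \right)} - \frac{55 \log{\left(\frac{37}{4} \right)}}{882} - \frac{23 \sqrt{3} \operatorname{atan}{\left(\frac{5 \sqrt{3}}{6} \right)}}{1323} + \frac{23 \sqrt{3} \operatorname{atan}{\left(\frac{13 \sqrt{3}}{6} \right)}}{1323} + \frac{55 \log{\left(\frac{181}{4} \right)}}{882} + \frac{32}{63} + \log{\left(\frac{11}{2} \right)}.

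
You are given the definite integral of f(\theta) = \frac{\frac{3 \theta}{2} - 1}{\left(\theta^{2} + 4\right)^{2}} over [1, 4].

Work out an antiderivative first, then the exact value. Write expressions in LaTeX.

Whatever form F(\theta) takes, F'(\theta) = f(\theta) is non-negotiable.
F(\theta) = \frac{- \theta^{2} \operatorname{atan}{\left(\frac{\theta}{2} \right)} - 2 \theta - 4 \operatorname{atan}{\left(\frac{\theta}{2} \right)} - 12}{16 \theta^{2} + 64} is an antiderivative of f.
Check: d/d\theta[\frac{- \theta^{2} \operatorname{atan}{\left(\frac{\theta}{2} \right)} - 2 \theta - 4 \operatorname{atan}{\left(\frac{\theta}{2} \right)} - 12}{16 \theta^{2} + 64}] = \frac{3 \theta - 2}{2 \theta^{4} + 16 \theta^{2} + 32}, which equals f(\theta).
F(4) = - \frac{\operatorname{atan}{\left(2 \right)}}{16} - \frac{1}{16}; F(1) = - \frac{7}{40} - \frac{\operatorname{atan}{\left(\frac{1}{2} \right)}}{16}.
Integral = F(4) - F(1) = - \frac{\operatorname{atan}{\left(2 \right)}}{16} + \frac{\operatorname{atan}{\left(\frac{1}{2} \right)}}{16} + \frac{9}{80}.

Antiderivative: F(\theta) = \frac{- \theta^{2} \operatorname{atan}{\left(\frac{\theta}{2} \right)} - 2 \theta - 4 \operatorname{atan}{\left(\frac{\theta}{2} \right)} - 12}{16 \theta^{2} + 64}; value = - \frac{\operatorname{atan}{\left(2 \right)}}{16} + \frac{\operatorname{atan}{\left(\frac{1}{2} \right)}}{16} + \frac{9}{80}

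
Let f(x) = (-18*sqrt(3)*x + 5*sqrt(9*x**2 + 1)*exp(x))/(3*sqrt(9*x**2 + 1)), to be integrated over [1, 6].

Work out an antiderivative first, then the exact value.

Antiderivative: F(x) = (-2*sqrt(3)*sqrt(9*x**2 + 1) + 5*exp(x))/3; value = -10*sqrt(39)/3 - 5*exp(1)/3 + 2*sqrt(30)/3 + 5*exp(6)/3

An antiderivative F(x) passes only if d/dx[F] lands on f(x) exactly.
F(x) = (-2*sqrt(3)*sqrt(9*x**2 + 1) + 5*exp(x))/3 is an antiderivative of f.
Check: d/dx[(-2*sqrt(3)*sqrt(9*x**2 + 1) + 5*exp(x))/3] = (-18*sqrt(3)*x + 5*sqrt(9*x**2 + 1)*exp(x))/(3*sqrt(9*x**2 + 1)) = f(x).
F(6) = -10*sqrt(39)/3 + 5*exp(6)/3; F(1) = -2*sqrt(30)/3 + 5*exp(1)/3.
Integral = F(6) - F(1) = -10*sqrt(39)/3 - 5*exp(1)/3 + 2*sqrt(30)/3 + 5*exp(6)/3.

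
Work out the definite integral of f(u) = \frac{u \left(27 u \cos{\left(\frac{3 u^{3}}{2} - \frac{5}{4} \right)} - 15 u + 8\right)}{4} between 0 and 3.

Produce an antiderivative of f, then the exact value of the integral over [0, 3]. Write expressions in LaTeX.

Antiderivative: F(u) = - \frac{5 u^{3} - 4 u^{2} - 6 \sin{\left(\frac{3 u^{3}}{2} - \frac{5}{4} \right)}}{4}; value = - \frac{99}{4} + \frac{3 \sin{\left(\frac{5}{4} \right)}}{2} + \frac{3 \sin{\left(\frac{157}{4} \right)}}{2}

A first test for any F(u): its u-derivative must equal f(u) identically.
F(u) = - \frac{5 u^{3} - 4 u^{2} - 6 \sin{\left(\frac{3 u^{3}}{2} - \frac{5}{4} \right)}}{4} is an antiderivative of f.
Check: d/du[- \frac{5 u^{3} - 4 u^{2} - 6 \sin{\left(\frac{3 u^{3}}{2} - \frac{5}{4} \right)}}{4}] = \frac{27 u^{2} \cos{\left(\frac{3 u^{3}}{2} - \frac{5}{4} \right)}}{4} - \frac{15 u^{2}}{4} + 2 u, which equals f(u).
F(3) = - \frac{99}{4} + \frac{3 \sin{\left(\frac{157}{4} \right)}}{2}; F(0) = - \frac{3 \sin{\left(\frac{5}{4} \right)}}{2}.
Integral = F(3) - F(0) = - \frac{99}{4} + \frac{3 \sin{\left(\frac{5}{4} \right)}}{2} + \frac{3 \sin{\left(\frac{157}{4} \right)}}{2}.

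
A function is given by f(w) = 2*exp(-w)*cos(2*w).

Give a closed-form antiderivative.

An antiderivative is F(w) = 4*exp(-w)*sin(2*w)/5 - 2*exp(-w)*cos(2*w)/5.

Differentiate the proposed F(w) back; it has to land on f(w) exactly.
Check: d/dw[4*exp(-w)*sin(2*w)/5 - 2*exp(-w)*cos(2*w)/5] = 2*exp(-w)*cos(2*w) = f(w).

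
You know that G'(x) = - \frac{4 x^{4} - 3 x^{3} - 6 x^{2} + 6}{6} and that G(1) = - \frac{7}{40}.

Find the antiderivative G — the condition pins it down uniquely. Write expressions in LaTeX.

G(x) = - \frac{2 x^{5}}{15} + \frac{x^{4}}{8} + \frac{x^{3}}{3} - x + \frac{1}{2}

Whatever form G(x) takes, its d/dx must return the stated G'(x).
A general antiderivative is - \frac{2 x^{5}}{15} + \frac{x^{4}}{8} + \frac{x^{3}}{3} - x + C.
The condition gives C = - \frac{7}{40} - (- \frac{27}{40}) = \frac{1}{2}.
So G(x) = - \frac{2 x^{5}}{15} + \frac{x^{4}}{8} + \frac{x^{3}}{3} - x + \frac{1}{2}.
Check: d/dx[- \frac{2 x^{5}}{15} + \frac{x^{4}}{8} + \frac{x^{3}}{3} - x + \frac{1}{2}] = - \frac{2 x^{4}}{3} + \frac{x^{3}}{2} + x^{2} - 1, which equals G'(x).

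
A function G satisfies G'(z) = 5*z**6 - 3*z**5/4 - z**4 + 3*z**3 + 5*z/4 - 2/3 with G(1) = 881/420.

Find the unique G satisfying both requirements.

The integrand splits into summands that can be handled one at a time.
A general antiderivative is 5*z**7/7 - z**6/8 - z**5/5 + 3*z**4/4 + 5*z**2/8 - 2*z/3 + C.
The condition gives C = 881/420 - (461/420) = 1.
So G(z) = 5*z**7/7 - z**6/8 - z**5/5 + 3*z**4/4 + 5*z**2/8 - 2*z/3 + 1.
Check: d/dz[5*z**7/7 - z**6/8 - z**5/5 + 3*z**4/4 + 5*z**2/8 - 2*z/3 + 1] = 5*z**6 - 3*z**5/4 - z**4 + 3*z**3 + 5*z/4 - 2/3 = G'(z).

G(z) = 5*z**7/7 - z**6/8 - z**5/5 + 3*z**4/4 + 5*z**2/8 - 2*z/3 + 1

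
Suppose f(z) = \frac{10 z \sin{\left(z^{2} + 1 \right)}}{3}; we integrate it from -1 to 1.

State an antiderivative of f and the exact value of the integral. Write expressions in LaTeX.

The substitution u = z^{2} + 1 works: f is exactly (dF/du)*(du/dz) for that inner function.
F(z) = - \frac{5 \cos{\left(z^{2} + 1 \right)}}{3} is an antiderivative of f.
Check: d/dz[- \frac{5 \cos{\left(z^{2} + 1 \right)}}{3}] = \frac{10 z \sin{\left(z^{2} + 1 \right)}}{3} = f(z).
F(1) = - \frac{5 \cos{\left(2 \right)}}{3}; F(-1) = - \frac{5 \cos{\left(2 \right)}}{3}.
Integral = F(1) - F(-1) = 0.

Antiderivative: F(z) = - \frac{5 \cos{\left(z^{2} + 1 \right)}}{3}; value = 0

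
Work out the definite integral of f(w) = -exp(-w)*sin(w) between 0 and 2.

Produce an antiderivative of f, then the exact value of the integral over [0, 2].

Antiderivative: F(w) = exp(-w)*sin(w)/2 + exp(-w)*cos(w)/2; value = -1/2 + exp(-2)*cos(2)/2 + exp(-2)*sin(2)/2

A candidate is checked by its d/dw: the result must match f(w).
F(w) = exp(-w)*sin(w)/2 + exp(-w)*cos(w)/2 is an antiderivative of f.
Check: d/dw[exp(-w)*sin(w)/2 + exp(-w)*cos(w)/2] = -exp(-w)*sin(w) = f(w).
F(2) = exp(-2)*cos(2)/2 + exp(-2)*sin(2)/2; F(0) = 1/2.
Integral = F(2) - F(0) = -1/2 + exp(-2)*cos(2)/2 + exp(-2)*sin(2)/2.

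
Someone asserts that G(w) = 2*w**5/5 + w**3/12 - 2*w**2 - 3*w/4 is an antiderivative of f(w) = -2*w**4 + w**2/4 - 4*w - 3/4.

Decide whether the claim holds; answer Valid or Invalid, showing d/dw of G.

Invalid: d/dw[G] - f = 4*w**4, which is not 0.

d/dw[G] = 2*w**4 + w**2/4 - 4*w - 3/4
d/dw[G] - f(w) = 4*w**4 != 0.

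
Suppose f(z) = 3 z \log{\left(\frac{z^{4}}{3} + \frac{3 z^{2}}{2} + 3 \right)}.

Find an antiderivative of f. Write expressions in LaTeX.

Check any antiderivative F(z) by computing F'(z) and comparing it with f(z).
Check: d/dz[\frac{3 z^{2} \log{\left(\frac{z^{4}}{3} + \frac{3 z^{2}}{2} + 3 \right)}}{2} - 3 z^{2} + \frac{27 \log{\left(z^{4} + \frac{9 z^{2}}{2} + 9 \right)}}{8} + \frac{9 \sqrt{7} \operatorname{atan}{\left(\frac{4 \sqrt{7} z^{2}}{21} + \frac{3 \sqrt{7}}{7} \right)}}{4}] = 3 z \log{\left(\frac{z^{4}}{3} + \frac{3 z^{2}}{2} + 3 \right)} = f(z).

An antiderivative is F(z) = \frac{3 z^{2} \log{\left(\frac{z^{4}}{3} + \frac{3 z^{2}}{2} + 3 \right)}}{2} - 3 z^{2} + \frac{27 \log{\left(z^{4} + \frac{9 z^{2}}{2} + 9 \right)}}{8} + \frac{9 \sqrt{7} \operatorname{atan}{\left(\frac{4 \sqrt{7} z^{2}}{21} + \frac{3 \sqrt{7}}{7} \right)}}{4}.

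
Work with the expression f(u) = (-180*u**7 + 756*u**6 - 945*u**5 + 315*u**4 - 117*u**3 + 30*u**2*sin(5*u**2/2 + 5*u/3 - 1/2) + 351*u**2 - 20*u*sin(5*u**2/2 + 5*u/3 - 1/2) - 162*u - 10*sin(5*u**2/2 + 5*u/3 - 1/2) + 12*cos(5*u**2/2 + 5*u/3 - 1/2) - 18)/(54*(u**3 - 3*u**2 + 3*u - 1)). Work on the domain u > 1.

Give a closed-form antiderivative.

Any candidate F(u) must reproduce f(u) exactly when differentiated.
Check: d/du[(-12*u**5*(u - 1)**2 + 18*u**4*(u - 1)**2 + 27*u**3*(u - 1)**2 + 36*u**2*(u - 1)**2 + 6*u*(u - 1)**2 - 2*cos(5*u**2/2 + 5*u/3 - 1/2))/(18*(u - 1)**2)] = (-180*u**7 + 756*u**6 - 945*u**5 + 315*u**4 - 117*u**3 + 30*u**2*sin(5*u**2/2 + 5*u/3 - 1/2) + 351*u**2 - 20*u*sin(5*u**2/2 + 5*u/3 - 1/2) - 162*u - 10*sin(5*u**2/2 + 5*u/3 - 1/2) + 12*cos(5*u**2/2 + 5*u/3 - 1/2) - 18)/(54*u**3 - 162*u**2 + 162*u - 54), which equals f(u).

An antiderivative is F(u) = (-12*u**5*(u - 1)**2 + 18*u**4*(u - 1)**2 + 27*u**3*(u - 1)**2 + 36*u**2*(u - 1)**2 + 6*u*(u - 1)**2 - 2*cos(5*u**2/2 + 5*u/3 - 1/2))/(18*(u - 1)**2).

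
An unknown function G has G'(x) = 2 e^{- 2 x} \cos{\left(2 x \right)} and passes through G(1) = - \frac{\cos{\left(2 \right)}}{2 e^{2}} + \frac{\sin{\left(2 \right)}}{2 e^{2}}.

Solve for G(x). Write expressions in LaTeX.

Differentiate the proposed G(x) back; it has to land on the given G'(x).
A general antiderivative is \frac{e^{- 2 x} \sin{\left(2 x \right)}}{2} - \frac{e^{- 2 x} \cos{\left(2 x \right)}}{2} + C.
The condition gives C = - \frac{\cos{\left(2 \right)}}{2 e^{2}} + \frac{\sin{\left(2 \right)}}{2 e^{2}} - (- \frac{\cos{\left(2 \right)}}{2 e^{2}} + \frac{\sin{\left(2 \right)}}{2 e^{2}}) = 0.
So G(x) = \frac{\left(\sin{\left(2 x \right)} - \cos{\left(2 x \right)}\right) e^{- 2 x}}{2}.
Check: d/dx[\frac{\left(\sin{\left(2 x \right)} - \cos{\left(2 x \right)}\right) e^{- 2 x}}{2}] = 2 e^{- 2 x} \cos{\left(2 x \right)} = G'(x).

G(x) = \frac{\left(\sin{\left(2 x \right)} - \cos{\left(2 x \right)}\right) e^{- 2 x}}{2}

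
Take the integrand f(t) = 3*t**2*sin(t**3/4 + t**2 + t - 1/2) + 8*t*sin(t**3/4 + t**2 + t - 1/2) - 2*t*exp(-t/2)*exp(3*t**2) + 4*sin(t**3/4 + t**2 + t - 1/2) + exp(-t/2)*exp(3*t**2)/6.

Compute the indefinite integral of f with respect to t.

F(t) = (-exp(3*t**2 - t/2) - 12*cos(t**3/4 + t**2 + t - 1/2))/3 + C

Integrate term by term and add the pieces.
Check: d/dt[(-exp(3*t**2 - t/2) - 12*cos(t**3/4 + t**2 + t - 1/2))/3] = 3*t**2*sin(t**3/4 + t**2 + t - 1/2) + 8*t*sin(t**3/4 + t**2 + t - 1/2) - 2*t*exp(-t/2)*exp(3*t**2) + 4*sin(t**3/4 + t**2 + t - 1/2) + exp(-t/2)*exp(3*t**2)/6 = f(t).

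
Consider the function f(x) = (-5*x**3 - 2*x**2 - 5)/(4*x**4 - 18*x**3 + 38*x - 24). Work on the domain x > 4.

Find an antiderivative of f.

The denominator factors as 2*(x - 4)*(x - 1)**2*(2*x + 3); partial fractions split f into directly integrable pieces: -59/(550*(2*x + 3)) + 91/(150*(x - 1)) + 2/(5*(x - 1)**2) - 119/(66*(x - 4)).
Check: d/dx[-119*log(x - 4)/66 + 91*log(x - 1)/150 - 59*log(x + 3/2)/1100 - 2/(5*x - 5)] = (-5*x**3 - 2*x**2 - 5)/(4*x**4 - 18*x**3 + 38*x - 24) = f(x).

An antiderivative is F(x) = -119*log(x - 4)/66 + 91*log(x - 1)/150 - 59*log(x + 3/2)/1100 - 2/(5*x - 5).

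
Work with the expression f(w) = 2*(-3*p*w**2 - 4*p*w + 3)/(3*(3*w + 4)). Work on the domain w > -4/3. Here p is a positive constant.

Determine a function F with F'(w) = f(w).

An antiderivative is F(w) = -p*w**2/3 + 2*log(3*w + 4)/3.

Any candidate F(w) must reproduce f(w) exactly when differentiated.
Check: d/dw[-p*w**2/3 + 2*log(3*w + 4)/3] = (-6*p*w**2 - 8*p*w + 6)/(9*w + 12), which equals f(w).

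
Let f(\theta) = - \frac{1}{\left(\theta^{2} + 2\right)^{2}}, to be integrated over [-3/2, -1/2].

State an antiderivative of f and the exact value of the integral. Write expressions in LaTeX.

Differentiate the proposed F(\theta) back; it has to land on f(\theta) exactly.
F(\theta) = - \frac{\theta}{4 \theta^{2} + 8} - \frac{\sqrt{2} \operatorname{atan}{\left(\frac{\sqrt{2} \theta}{2} \right)}}{8} is an antiderivative of f.
Check: d/d\theta[- \frac{\theta}{4 \theta^{2} + 8} - \frac{\sqrt{2} \operatorname{atan}{\left(\frac{\sqrt{2} \theta}{2} \right)}}{8}] = - \frac{1}{\theta^{4} + 4 \theta^{2} + 4}, which equals f(\theta).
F(-1/2) = \frac{1}{18} + \frac{\sqrt{2} \operatorname{atan}{\left(\frac{\sqrt{2}}{4} \right)}}{8}; F(-3/2) = \frac{3}{34} + \frac{\sqrt{2} \operatorname{atan}{\left(\frac{3 \sqrt{2}}{4} \right)}}{8}.
Integral = F(-1/2) - F(-3/2) = - \frac{\sqrt{2} \operatorname{atan}{\left(\frac{3 \sqrt{2}}{4} \right)}}{8} - \frac{5}{153} + \frac{\sqrt{2} \operatorname{atan}{\left(\frac{\sqrt{2}}{4} \right)}}{8}.

Antiderivative: F(\theta) = - \frac{\theta}{4 \theta^{2} + 8} - \frac{\sqrt{2} \operatorname{atan}{\left(\frac{\sqrt{2} \theta}{2} \right)}}{8}; value = - \frac{\sqrt{2} \operatorname{atan}{\left(\frac{3 \sqrt{2}}{4} \right)}}{8} - \frac{5}{153} + \frac{\sqrt{2} \operatorname{atan}{\left(\frac{\sqrt{2}}{4} \right)}}{8}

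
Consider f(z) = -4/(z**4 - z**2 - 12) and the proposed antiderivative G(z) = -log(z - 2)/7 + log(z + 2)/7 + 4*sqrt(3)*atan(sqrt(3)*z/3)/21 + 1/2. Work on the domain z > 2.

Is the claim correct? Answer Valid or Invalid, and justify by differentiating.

Valid. The derivative of G reproduces f.

d/dz[G] = -4/(z**4 - z**2 - 12)
This equals f(z) exactly, so the claim holds.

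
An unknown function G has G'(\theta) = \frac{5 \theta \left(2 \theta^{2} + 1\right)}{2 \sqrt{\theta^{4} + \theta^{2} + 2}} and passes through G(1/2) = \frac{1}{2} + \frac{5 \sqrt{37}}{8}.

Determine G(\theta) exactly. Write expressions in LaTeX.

G(\theta) = \frac{5 \sqrt{\theta^{4} + \theta^{2} + 2}}{2} + \frac{1}{2}

The substitution u = \theta^{4} + \theta^{2} + 2 works: G'(\theta) is exactly (dG/du)*(du/d\theta) for that inner function.
A general antiderivative is \frac{5 \sqrt{\theta^{4} + \theta^{2} + 2}}{2} + C.
The condition gives C = \frac{1}{2} + \frac{5 \sqrt{37}}{8} - (\frac{5 \sqrt{37}}{8}) = \frac{1}{2}.
So G(\theta) = \frac{5 \sqrt{\theta^{4} + \theta^{2} + 2}}{2} + \frac{1}{2}.
Check: d/d\theta[\frac{5 \sqrt{\theta^{4} + \theta^{2} + 2}}{2} + \frac{1}{2}] = \frac{10 \theta^{3} + 5 \theta}{2 \sqrt{\theta^{4} + \theta^{2} + 2}}, which equals G'(\theta).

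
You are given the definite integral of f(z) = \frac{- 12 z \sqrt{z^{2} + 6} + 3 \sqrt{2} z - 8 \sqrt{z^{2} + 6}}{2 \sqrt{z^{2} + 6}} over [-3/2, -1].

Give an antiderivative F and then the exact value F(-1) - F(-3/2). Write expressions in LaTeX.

A first test for any F(z): its z-derivative must equal f(z) identically.
F(z) = \frac{\sqrt{2} \left(- 6 \sqrt{2} z^{2} - 8 \sqrt{2} z + 6 \sqrt{z^{2} + 6} + \sqrt{2}\right)}{4} is an antiderivative of f.
Check: d/dz[\frac{\sqrt{2} \left(- 6 \sqrt{2} z^{2} - 8 \sqrt{2} z + 6 \sqrt{z^{2} + 6} + \sqrt{2}\right)}{4}] = \frac{- 12 z \sqrt{z^{2} + 6} + 3 \sqrt{2} z - 8 \sqrt{z^{2} + 6}}{2 \sqrt{z^{2} + 6}} = f(z).
F(-1) = \frac{3}{2} + \frac{3 \sqrt{14}}{2}; F(-3/2) = - \frac{1}{4} + \frac{3 \sqrt{66}}{4}.
Integral = F(-1) - F(-3/2) = - \frac{3 \sqrt{66}}{4} + \frac{7}{4} + \frac{3 \sqrt{14}}{2}.

Antiderivative: F(z) = \frac{\sqrt{2} \left(- 6 \sqrt{2} z^{2} - 8 \sqrt{2} z + 6 \sqrt{z^{2} + 6} + \sqrt{2}\right)}{4}; value = - \frac{3 \sqrt{66}}{4} + \frac{7}{4} + \frac{3 \sqrt{14}}{2}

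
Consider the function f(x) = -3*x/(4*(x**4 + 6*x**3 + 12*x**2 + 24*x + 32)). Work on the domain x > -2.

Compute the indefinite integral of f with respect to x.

Factor the denominator (4*(x + 2)*(x + 4)*(x**2 + 4)) and decompose: f = -3*(x + 6)/(160*(x**2 + 4)) - 3/(40*(x + 4)) + 3/(32*(x + 2)); each piece integrates to a log, atan, or power term.
Check: d/dx[3*(10*log(x + 2) - 8*log(x + 4) - log(x**2 + 4) - 6*atan(x/2))/320] = -3*x/(4*x**4 + 24*x**3 + 48*x**2 + 96*x + 128), which equals f(x).

F(x) = 3*(10*log(x + 2) - 8*log(x + 4) - log(x**2 + 4) - 6*atan(x/2))/320 + C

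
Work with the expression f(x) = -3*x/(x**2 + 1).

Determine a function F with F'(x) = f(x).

The substitution u = 2*x**2 + 2 works: f is exactly (dF/du)*(du/dx) for that inner function.
Check: d/dx[-3*log(2*x**2 + 2)/2] = -3*x/(x**2 + 1) = f(x).

An antiderivative is F(x) = -3*log(2*x**2 + 2)/2.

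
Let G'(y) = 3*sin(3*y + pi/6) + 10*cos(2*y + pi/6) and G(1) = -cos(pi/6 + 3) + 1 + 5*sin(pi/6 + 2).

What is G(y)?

G(y) = 5*sin(2*y + pi/6) - cos(3*y + pi/6) + 1

Integrate term by term and add the pieces.
A general antiderivative is 5*sin(2*y + pi/6) - cos(3*y + pi/6) + C.
The condition gives C = -cos(pi/6 + 3) + 1 + 5*sin(pi/6 + 2) - (-cos(pi/6 + 3) + 5*sin(pi/6 + 2)) = 1.
So G(y) = 5*sin(2*y + pi/6) - cos(3*y + pi/6) + 1.
Check: d/dy[5*sin(2*y + pi/6) - cos(3*y + pi/6) + 1] = 3*sin(3*y + pi/6) + 10*cos(2*y + pi/6) = G'(y).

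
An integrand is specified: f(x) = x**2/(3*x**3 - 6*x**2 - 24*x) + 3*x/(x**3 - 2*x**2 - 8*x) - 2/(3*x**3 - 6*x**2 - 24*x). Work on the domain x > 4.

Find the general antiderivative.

Factor the denominator (3*x*(x - 4)*(x + 2)) and decompose: f = -4/(9*(x + 2)) + 25/(36*(x - 4)) + 1/(12*x); each piece integrates to a log, atan, or power term.
Check: d/dx[log(x)/12 + 25*log(x - 4)/36 - 4*log(x + 2)/9] = (x**2 + 9*x - 2)/(3*x**3 - 6*x**2 - 24*x), which equals f(x).

F(x) = log(x)/12 + 25*log(x - 4)/36 - 4*log(x + 2)/9 + C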